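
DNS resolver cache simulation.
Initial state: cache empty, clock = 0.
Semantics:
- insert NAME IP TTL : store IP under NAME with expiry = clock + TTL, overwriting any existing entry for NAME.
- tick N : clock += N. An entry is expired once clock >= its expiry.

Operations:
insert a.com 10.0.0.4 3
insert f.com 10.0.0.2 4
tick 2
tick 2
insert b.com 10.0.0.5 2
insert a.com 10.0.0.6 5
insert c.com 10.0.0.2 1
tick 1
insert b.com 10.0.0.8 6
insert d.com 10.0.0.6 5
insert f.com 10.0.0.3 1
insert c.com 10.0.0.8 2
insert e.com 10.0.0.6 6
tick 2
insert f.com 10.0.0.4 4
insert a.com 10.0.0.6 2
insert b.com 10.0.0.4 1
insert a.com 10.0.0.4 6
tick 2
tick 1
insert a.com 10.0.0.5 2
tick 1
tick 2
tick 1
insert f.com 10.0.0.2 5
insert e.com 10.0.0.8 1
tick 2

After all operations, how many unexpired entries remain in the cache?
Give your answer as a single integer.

Op 1: insert a.com -> 10.0.0.4 (expiry=0+3=3). clock=0
Op 2: insert f.com -> 10.0.0.2 (expiry=0+4=4). clock=0
Op 3: tick 2 -> clock=2.
Op 4: tick 2 -> clock=4. purged={a.com,f.com}
Op 5: insert b.com -> 10.0.0.5 (expiry=4+2=6). clock=4
Op 6: insert a.com -> 10.0.0.6 (expiry=4+5=9). clock=4
Op 7: insert c.com -> 10.0.0.2 (expiry=4+1=5). clock=4
Op 8: tick 1 -> clock=5. purged={c.com}
Op 9: insert b.com -> 10.0.0.8 (expiry=5+6=11). clock=5
Op 10: insert d.com -> 10.0.0.6 (expiry=5+5=10). clock=5
Op 11: insert f.com -> 10.0.0.3 (expiry=5+1=6). clock=5
Op 12: insert c.com -> 10.0.0.8 (expiry=5+2=7). clock=5
Op 13: insert e.com -> 10.0.0.6 (expiry=5+6=11). clock=5
Op 14: tick 2 -> clock=7. purged={c.com,f.com}
Op 15: insert f.com -> 10.0.0.4 (expiry=7+4=11). clock=7
Op 16: insert a.com -> 10.0.0.6 (expiry=7+2=9). clock=7
Op 17: insert b.com -> 10.0.0.4 (expiry=7+1=8). clock=7
Op 18: insert a.com -> 10.0.0.4 (expiry=7+6=13). clock=7
Op 19: tick 2 -> clock=9. purged={b.com}
Op 20: tick 1 -> clock=10. purged={d.com}
Op 21: insert a.com -> 10.0.0.5 (expiry=10+2=12). clock=10
Op 22: tick 1 -> clock=11. purged={e.com,f.com}
Op 23: tick 2 -> clock=13. purged={a.com}
Op 24: tick 1 -> clock=14.
Op 25: insert f.com -> 10.0.0.2 (expiry=14+5=19). clock=14
Op 26: insert e.com -> 10.0.0.8 (expiry=14+1=15). clock=14
Op 27: tick 2 -> clock=16. purged={e.com}
Final cache (unexpired): {f.com} -> size=1

Answer: 1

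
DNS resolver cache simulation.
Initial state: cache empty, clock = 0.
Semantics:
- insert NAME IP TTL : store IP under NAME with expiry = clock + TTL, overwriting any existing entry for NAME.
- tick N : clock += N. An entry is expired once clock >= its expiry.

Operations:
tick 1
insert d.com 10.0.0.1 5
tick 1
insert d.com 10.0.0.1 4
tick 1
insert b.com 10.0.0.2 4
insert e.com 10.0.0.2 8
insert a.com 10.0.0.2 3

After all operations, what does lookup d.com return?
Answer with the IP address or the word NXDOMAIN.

Answer: 10.0.0.1

Derivation:
Op 1: tick 1 -> clock=1.
Op 2: insert d.com -> 10.0.0.1 (expiry=1+5=6). clock=1
Op 3: tick 1 -> clock=2.
Op 4: insert d.com -> 10.0.0.1 (expiry=2+4=6). clock=2
Op 5: tick 1 -> clock=3.
Op 6: insert b.com -> 10.0.0.2 (expiry=3+4=7). clock=3
Op 7: insert e.com -> 10.0.0.2 (expiry=3+8=11). clock=3
Op 8: insert a.com -> 10.0.0.2 (expiry=3+3=6). clock=3
lookup d.com: present, ip=10.0.0.1 expiry=6 > clock=3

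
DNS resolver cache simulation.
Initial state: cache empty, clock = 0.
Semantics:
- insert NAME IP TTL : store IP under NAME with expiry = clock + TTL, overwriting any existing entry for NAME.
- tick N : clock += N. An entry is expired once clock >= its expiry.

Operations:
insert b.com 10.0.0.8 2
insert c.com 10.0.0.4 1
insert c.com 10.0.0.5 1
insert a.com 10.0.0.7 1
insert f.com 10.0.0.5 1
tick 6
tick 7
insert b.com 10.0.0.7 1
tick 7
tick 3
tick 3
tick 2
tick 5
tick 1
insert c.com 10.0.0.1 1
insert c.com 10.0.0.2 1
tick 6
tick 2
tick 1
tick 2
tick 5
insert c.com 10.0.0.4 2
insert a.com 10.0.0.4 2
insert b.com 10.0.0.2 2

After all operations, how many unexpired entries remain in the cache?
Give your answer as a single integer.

Answer: 3

Derivation:
Op 1: insert b.com -> 10.0.0.8 (expiry=0+2=2). clock=0
Op 2: insert c.com -> 10.0.0.4 (expiry=0+1=1). clock=0
Op 3: insert c.com -> 10.0.0.5 (expiry=0+1=1). clock=0
Op 4: insert a.com -> 10.0.0.7 (expiry=0+1=1). clock=0
Op 5: insert f.com -> 10.0.0.5 (expiry=0+1=1). clock=0
Op 6: tick 6 -> clock=6. purged={a.com,b.com,c.com,f.com}
Op 7: tick 7 -> clock=13.
Op 8: insert b.com -> 10.0.0.7 (expiry=13+1=14). clock=13
Op 9: tick 7 -> clock=20. purged={b.com}
Op 10: tick 3 -> clock=23.
Op 11: tick 3 -> clock=26.
Op 12: tick 2 -> clock=28.
Op 13: tick 5 -> clock=33.
Op 14: tick 1 -> clock=34.
Op 15: insert c.com -> 10.0.0.1 (expiry=34+1=35). clock=34
Op 16: insert c.com -> 10.0.0.2 (expiry=34+1=35). clock=34
Op 17: tick 6 -> clock=40. purged={c.com}
Op 18: tick 2 -> clock=42.
Op 19: tick 1 -> clock=43.
Op 20: tick 2 -> clock=45.
Op 21: tick 5 -> clock=50.
Op 22: insert c.com -> 10.0.0.4 (expiry=50+2=52). clock=50
Op 23: insert a.com -> 10.0.0.4 (expiry=50+2=52). clock=50
Op 24: insert b.com -> 10.0.0.2 (expiry=50+2=52). clock=50
Final cache (unexpired): {a.com,b.com,c.com} -> size=3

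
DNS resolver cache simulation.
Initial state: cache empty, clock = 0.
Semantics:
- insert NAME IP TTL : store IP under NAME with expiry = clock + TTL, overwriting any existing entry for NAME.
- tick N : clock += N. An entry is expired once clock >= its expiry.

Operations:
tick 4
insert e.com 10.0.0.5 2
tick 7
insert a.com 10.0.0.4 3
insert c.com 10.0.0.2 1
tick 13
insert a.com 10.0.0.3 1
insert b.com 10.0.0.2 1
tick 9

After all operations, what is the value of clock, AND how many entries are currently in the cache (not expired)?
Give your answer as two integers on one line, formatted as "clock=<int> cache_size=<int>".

Answer: clock=33 cache_size=0

Derivation:
Op 1: tick 4 -> clock=4.
Op 2: insert e.com -> 10.0.0.5 (expiry=4+2=6). clock=4
Op 3: tick 7 -> clock=11. purged={e.com}
Op 4: insert a.com -> 10.0.0.4 (expiry=11+3=14). clock=11
Op 5: insert c.com -> 10.0.0.2 (expiry=11+1=12). clock=11
Op 6: tick 13 -> clock=24. purged={a.com,c.com}
Op 7: insert a.com -> 10.0.0.3 (expiry=24+1=25). clock=24
Op 8: insert b.com -> 10.0.0.2 (expiry=24+1=25). clock=24
Op 9: tick 9 -> clock=33. purged={a.com,b.com}
Final clock = 33
Final cache (unexpired): {} -> size=0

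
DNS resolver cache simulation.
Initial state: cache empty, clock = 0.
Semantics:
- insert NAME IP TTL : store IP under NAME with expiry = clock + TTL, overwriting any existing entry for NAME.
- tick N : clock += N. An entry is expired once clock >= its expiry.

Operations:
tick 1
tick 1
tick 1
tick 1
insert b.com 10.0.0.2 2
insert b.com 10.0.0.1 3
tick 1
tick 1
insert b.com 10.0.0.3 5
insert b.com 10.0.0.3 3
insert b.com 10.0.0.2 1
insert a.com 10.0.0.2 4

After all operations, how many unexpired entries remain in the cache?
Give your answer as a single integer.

Answer: 2

Derivation:
Op 1: tick 1 -> clock=1.
Op 2: tick 1 -> clock=2.
Op 3: tick 1 -> clock=3.
Op 4: tick 1 -> clock=4.
Op 5: insert b.com -> 10.0.0.2 (expiry=4+2=6). clock=4
Op 6: insert b.com -> 10.0.0.1 (expiry=4+3=7). clock=4
Op 7: tick 1 -> clock=5.
Op 8: tick 1 -> clock=6.
Op 9: insert b.com -> 10.0.0.3 (expiry=6+5=11). clock=6
Op 10: insert b.com -> 10.0.0.3 (expiry=6+3=9). clock=6
Op 11: insert b.com -> 10.0.0.2 (expiry=6+1=7). clock=6
Op 12: insert a.com -> 10.0.0.2 (expiry=6+4=10). clock=6
Final cache (unexpired): {a.com,b.com} -> size=2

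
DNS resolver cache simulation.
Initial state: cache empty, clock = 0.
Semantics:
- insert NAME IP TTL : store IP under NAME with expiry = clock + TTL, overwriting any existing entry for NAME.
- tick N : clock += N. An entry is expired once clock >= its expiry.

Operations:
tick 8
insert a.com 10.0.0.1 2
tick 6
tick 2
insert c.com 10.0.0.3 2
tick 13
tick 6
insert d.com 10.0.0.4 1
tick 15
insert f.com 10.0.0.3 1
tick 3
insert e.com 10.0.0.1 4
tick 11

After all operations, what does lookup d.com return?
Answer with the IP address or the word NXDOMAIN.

Op 1: tick 8 -> clock=8.
Op 2: insert a.com -> 10.0.0.1 (expiry=8+2=10). clock=8
Op 3: tick 6 -> clock=14. purged={a.com}
Op 4: tick 2 -> clock=16.
Op 5: insert c.com -> 10.0.0.3 (expiry=16+2=18). clock=16
Op 6: tick 13 -> clock=29. purged={c.com}
Op 7: tick 6 -> clock=35.
Op 8: insert d.com -> 10.0.0.4 (expiry=35+1=36). clock=35
Op 9: tick 15 -> clock=50. purged={d.com}
Op 10: insert f.com -> 10.0.0.3 (expiry=50+1=51). clock=50
Op 11: tick 3 -> clock=53. purged={f.com}
Op 12: insert e.com -> 10.0.0.1 (expiry=53+4=57). clock=53
Op 13: tick 11 -> clock=64. purged={e.com}
lookup d.com: not in cache (expired or never inserted)

Answer: NXDOMAIN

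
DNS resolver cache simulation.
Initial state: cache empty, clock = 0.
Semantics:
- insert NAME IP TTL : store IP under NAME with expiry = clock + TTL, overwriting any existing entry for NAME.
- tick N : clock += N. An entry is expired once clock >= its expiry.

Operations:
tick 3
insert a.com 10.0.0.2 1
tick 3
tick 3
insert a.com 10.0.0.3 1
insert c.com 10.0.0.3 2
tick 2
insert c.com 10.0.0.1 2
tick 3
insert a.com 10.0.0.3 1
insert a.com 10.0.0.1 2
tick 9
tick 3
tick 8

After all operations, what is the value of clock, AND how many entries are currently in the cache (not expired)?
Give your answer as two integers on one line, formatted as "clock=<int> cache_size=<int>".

Op 1: tick 3 -> clock=3.
Op 2: insert a.com -> 10.0.0.2 (expiry=3+1=4). clock=3
Op 3: tick 3 -> clock=6. purged={a.com}
Op 4: tick 3 -> clock=9.
Op 5: insert a.com -> 10.0.0.3 (expiry=9+1=10). clock=9
Op 6: insert c.com -> 10.0.0.3 (expiry=9+2=11). clock=9
Op 7: tick 2 -> clock=11. purged={a.com,c.com}
Op 8: insert c.com -> 10.0.0.1 (expiry=11+2=13). clock=11
Op 9: tick 3 -> clock=14. purged={c.com}
Op 10: insert a.com -> 10.0.0.3 (expiry=14+1=15). clock=14
Op 11: insert a.com -> 10.0.0.1 (expiry=14+2=16). clock=14
Op 12: tick 9 -> clock=23. purged={a.com}
Op 13: tick 3 -> clock=26.
Op 14: tick 8 -> clock=34.
Final clock = 34
Final cache (unexpired): {} -> size=0

Answer: clock=34 cache_size=0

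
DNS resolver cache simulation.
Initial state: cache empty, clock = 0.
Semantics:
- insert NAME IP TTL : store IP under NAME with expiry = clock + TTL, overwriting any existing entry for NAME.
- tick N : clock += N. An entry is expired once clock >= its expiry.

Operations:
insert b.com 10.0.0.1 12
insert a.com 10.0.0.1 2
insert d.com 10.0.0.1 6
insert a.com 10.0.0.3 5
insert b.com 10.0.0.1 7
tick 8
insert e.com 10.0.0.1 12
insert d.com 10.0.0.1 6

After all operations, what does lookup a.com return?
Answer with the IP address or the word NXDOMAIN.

Answer: NXDOMAIN

Derivation:
Op 1: insert b.com -> 10.0.0.1 (expiry=0+12=12). clock=0
Op 2: insert a.com -> 10.0.0.1 (expiry=0+2=2). clock=0
Op 3: insert d.com -> 10.0.0.1 (expiry=0+6=6). clock=0
Op 4: insert a.com -> 10.0.0.3 (expiry=0+5=5). clock=0
Op 5: insert b.com -> 10.0.0.1 (expiry=0+7=7). clock=0
Op 6: tick 8 -> clock=8. purged={a.com,b.com,d.com}
Op 7: insert e.com -> 10.0.0.1 (expiry=8+12=20). clock=8
Op 8: insert d.com -> 10.0.0.1 (expiry=8+6=14). clock=8
lookup a.com: not in cache (expired or never inserted)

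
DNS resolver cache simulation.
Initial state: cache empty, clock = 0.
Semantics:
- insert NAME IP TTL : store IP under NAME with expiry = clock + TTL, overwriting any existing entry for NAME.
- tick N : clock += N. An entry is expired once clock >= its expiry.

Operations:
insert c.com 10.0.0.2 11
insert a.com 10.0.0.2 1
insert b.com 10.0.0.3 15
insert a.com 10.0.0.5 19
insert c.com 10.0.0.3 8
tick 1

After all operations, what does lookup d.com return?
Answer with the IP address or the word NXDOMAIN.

Op 1: insert c.com -> 10.0.0.2 (expiry=0+11=11). clock=0
Op 2: insert a.com -> 10.0.0.2 (expiry=0+1=1). clock=0
Op 3: insert b.com -> 10.0.0.3 (expiry=0+15=15). clock=0
Op 4: insert a.com -> 10.0.0.5 (expiry=0+19=19). clock=0
Op 5: insert c.com -> 10.0.0.3 (expiry=0+8=8). clock=0
Op 6: tick 1 -> clock=1.
lookup d.com: not in cache (expired or never inserted)

Answer: NXDOMAIN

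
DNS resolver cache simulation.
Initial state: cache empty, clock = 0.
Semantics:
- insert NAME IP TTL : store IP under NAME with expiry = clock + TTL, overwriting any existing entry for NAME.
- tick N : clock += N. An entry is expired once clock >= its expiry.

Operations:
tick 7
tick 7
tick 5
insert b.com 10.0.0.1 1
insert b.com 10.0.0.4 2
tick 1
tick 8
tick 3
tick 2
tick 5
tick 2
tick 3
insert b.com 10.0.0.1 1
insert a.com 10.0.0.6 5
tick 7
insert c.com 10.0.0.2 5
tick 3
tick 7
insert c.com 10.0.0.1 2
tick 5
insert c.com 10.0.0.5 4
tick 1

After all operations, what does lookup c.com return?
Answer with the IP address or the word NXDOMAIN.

Answer: 10.0.0.5

Derivation:
Op 1: tick 7 -> clock=7.
Op 2: tick 7 -> clock=14.
Op 3: tick 5 -> clock=19.
Op 4: insert b.com -> 10.0.0.1 (expiry=19+1=20). clock=19
Op 5: insert b.com -> 10.0.0.4 (expiry=19+2=21). clock=19
Op 6: tick 1 -> clock=20.
Op 7: tick 8 -> clock=28. purged={b.com}
Op 8: tick 3 -> clock=31.
Op 9: tick 2 -> clock=33.
Op 10: tick 5 -> clock=38.
Op 11: tick 2 -> clock=40.
Op 12: tick 3 -> clock=43.
Op 13: insert b.com -> 10.0.0.1 (expiry=43+1=44). clock=43
Op 14: insert a.com -> 10.0.0.6 (expiry=43+5=48). clock=43
Op 15: tick 7 -> clock=50. purged={a.com,b.com}
Op 16: insert c.com -> 10.0.0.2 (expiry=50+5=55). clock=50
Op 17: tick 3 -> clock=53.
Op 18: tick 7 -> clock=60. purged={c.com}
Op 19: insert c.com -> 10.0.0.1 (expiry=60+2=62). clock=60
Op 20: tick 5 -> clock=65. purged={c.com}
Op 21: insert c.com -> 10.0.0.5 (expiry=65+4=69). clock=65
Op 22: tick 1 -> clock=66.
lookup c.com: present, ip=10.0.0.5 expiry=69 > clock=66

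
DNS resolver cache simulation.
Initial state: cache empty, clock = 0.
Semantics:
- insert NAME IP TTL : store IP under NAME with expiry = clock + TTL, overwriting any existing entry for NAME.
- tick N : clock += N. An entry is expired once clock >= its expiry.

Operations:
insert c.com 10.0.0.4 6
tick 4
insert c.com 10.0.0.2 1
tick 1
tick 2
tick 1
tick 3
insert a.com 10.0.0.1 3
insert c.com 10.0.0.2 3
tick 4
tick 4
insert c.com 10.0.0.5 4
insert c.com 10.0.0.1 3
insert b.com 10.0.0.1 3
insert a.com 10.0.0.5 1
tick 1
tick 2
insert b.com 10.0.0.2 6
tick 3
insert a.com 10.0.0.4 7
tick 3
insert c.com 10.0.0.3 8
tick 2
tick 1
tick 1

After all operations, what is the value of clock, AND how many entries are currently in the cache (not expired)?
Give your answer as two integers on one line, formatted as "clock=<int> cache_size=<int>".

Op 1: insert c.com -> 10.0.0.4 (expiry=0+6=6). clock=0
Op 2: tick 4 -> clock=4.
Op 3: insert c.com -> 10.0.0.2 (expiry=4+1=5). clock=4
Op 4: tick 1 -> clock=5. purged={c.com}
Op 5: tick 2 -> clock=7.
Op 6: tick 1 -> clock=8.
Op 7: tick 3 -> clock=11.
Op 8: insert a.com -> 10.0.0.1 (expiry=11+3=14). clock=11
Op 9: insert c.com -> 10.0.0.2 (expiry=11+3=14). clock=11
Op 10: tick 4 -> clock=15. purged={a.com,c.com}
Op 11: tick 4 -> clock=19.
Op 12: insert c.com -> 10.0.0.5 (expiry=19+4=23). clock=19
Op 13: insert c.com -> 10.0.0.1 (expiry=19+3=22). clock=19
Op 14: insert b.com -> 10.0.0.1 (expiry=19+3=22). clock=19
Op 15: insert a.com -> 10.0.0.5 (expiry=19+1=20). clock=19
Op 16: tick 1 -> clock=20. purged={a.com}
Op 17: tick 2 -> clock=22. purged={b.com,c.com}
Op 18: insert b.com -> 10.0.0.2 (expiry=22+6=28). clock=22
Op 19: tick 3 -> clock=25.
Op 20: insert a.com -> 10.0.0.4 (expiry=25+7=32). clock=25
Op 21: tick 3 -> clock=28. purged={b.com}
Op 22: insert c.com -> 10.0.0.3 (expiry=28+8=36). clock=28
Op 23: tick 2 -> clock=30.
Op 24: tick 1 -> clock=31.
Op 25: tick 1 -> clock=32. purged={a.com}
Final clock = 32
Final cache (unexpired): {c.com} -> size=1

Answer: clock=32 cache_size=1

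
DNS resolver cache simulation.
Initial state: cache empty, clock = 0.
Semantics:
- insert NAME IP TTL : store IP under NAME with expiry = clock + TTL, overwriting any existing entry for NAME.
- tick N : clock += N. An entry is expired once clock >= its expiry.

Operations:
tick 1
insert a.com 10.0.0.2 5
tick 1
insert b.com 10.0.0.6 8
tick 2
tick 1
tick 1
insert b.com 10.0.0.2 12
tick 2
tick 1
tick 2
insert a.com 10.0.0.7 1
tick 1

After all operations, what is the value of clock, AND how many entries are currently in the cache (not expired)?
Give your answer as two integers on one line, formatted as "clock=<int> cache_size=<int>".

Op 1: tick 1 -> clock=1.
Op 2: insert a.com -> 10.0.0.2 (expiry=1+5=6). clock=1
Op 3: tick 1 -> clock=2.
Op 4: insert b.com -> 10.0.0.6 (expiry=2+8=10). clock=2
Op 5: tick 2 -> clock=4.
Op 6: tick 1 -> clock=5.
Op 7: tick 1 -> clock=6. purged={a.com}
Op 8: insert b.com -> 10.0.0.2 (expiry=6+12=18). clock=6
Op 9: tick 2 -> clock=8.
Op 10: tick 1 -> clock=9.
Op 11: tick 2 -> clock=11.
Op 12: insert a.com -> 10.0.0.7 (expiry=11+1=12). clock=11
Op 13: tick 1 -> clock=12. purged={a.com}
Final clock = 12
Final cache (unexpired): {b.com} -> size=1

Answer: clock=12 cache_size=1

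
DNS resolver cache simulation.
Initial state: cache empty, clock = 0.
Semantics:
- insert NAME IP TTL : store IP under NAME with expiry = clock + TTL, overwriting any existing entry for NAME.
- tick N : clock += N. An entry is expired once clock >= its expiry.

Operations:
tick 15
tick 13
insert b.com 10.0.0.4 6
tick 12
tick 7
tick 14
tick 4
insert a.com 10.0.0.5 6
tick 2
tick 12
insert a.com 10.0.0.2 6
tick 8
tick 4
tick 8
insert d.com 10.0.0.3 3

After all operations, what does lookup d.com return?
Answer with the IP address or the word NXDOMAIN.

Op 1: tick 15 -> clock=15.
Op 2: tick 13 -> clock=28.
Op 3: insert b.com -> 10.0.0.4 (expiry=28+6=34). clock=28
Op 4: tick 12 -> clock=40. purged={b.com}
Op 5: tick 7 -> clock=47.
Op 6: tick 14 -> clock=61.
Op 7: tick 4 -> clock=65.
Op 8: insert a.com -> 10.0.0.5 (expiry=65+6=71). clock=65
Op 9: tick 2 -> clock=67.
Op 10: tick 12 -> clock=79. purged={a.com}
Op 11: insert a.com -> 10.0.0.2 (expiry=79+6=85). clock=79
Op 12: tick 8 -> clock=87. purged={a.com}
Op 13: tick 4 -> clock=91.
Op 14: tick 8 -> clock=99.
Op 15: insert d.com -> 10.0.0.3 (expiry=99+3=102). clock=99
lookup d.com: present, ip=10.0.0.3 expiry=102 > clock=99

Answer: 10.0.0.3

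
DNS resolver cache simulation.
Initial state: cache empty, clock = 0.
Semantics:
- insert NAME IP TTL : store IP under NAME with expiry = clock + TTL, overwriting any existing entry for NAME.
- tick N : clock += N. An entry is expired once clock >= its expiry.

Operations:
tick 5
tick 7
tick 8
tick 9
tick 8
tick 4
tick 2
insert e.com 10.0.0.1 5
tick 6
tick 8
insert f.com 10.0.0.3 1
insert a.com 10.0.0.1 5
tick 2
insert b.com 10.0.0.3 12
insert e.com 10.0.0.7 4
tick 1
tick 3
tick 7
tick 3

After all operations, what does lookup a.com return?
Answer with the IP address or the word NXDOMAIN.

Op 1: tick 5 -> clock=5.
Op 2: tick 7 -> clock=12.
Op 3: tick 8 -> clock=20.
Op 4: tick 9 -> clock=29.
Op 5: tick 8 -> clock=37.
Op 6: tick 4 -> clock=41.
Op 7: tick 2 -> clock=43.
Op 8: insert e.com -> 10.0.0.1 (expiry=43+5=48). clock=43
Op 9: tick 6 -> clock=49. purged={e.com}
Op 10: tick 8 -> clock=57.
Op 11: insert f.com -> 10.0.0.3 (expiry=57+1=58). clock=57
Op 12: insert a.com -> 10.0.0.1 (expiry=57+5=62). clock=57
Op 13: tick 2 -> clock=59. purged={f.com}
Op 14: insert b.com -> 10.0.0.3 (expiry=59+12=71). clock=59
Op 15: insert e.com -> 10.0.0.7 (expiry=59+4=63). clock=59
Op 16: tick 1 -> clock=60.
Op 17: tick 3 -> clock=63. purged={a.com,e.com}
Op 18: tick 7 -> clock=70.
Op 19: tick 3 -> clock=73. purged={b.com}
lookup a.com: not in cache (expired or never inserted)

Answer: NXDOMAIN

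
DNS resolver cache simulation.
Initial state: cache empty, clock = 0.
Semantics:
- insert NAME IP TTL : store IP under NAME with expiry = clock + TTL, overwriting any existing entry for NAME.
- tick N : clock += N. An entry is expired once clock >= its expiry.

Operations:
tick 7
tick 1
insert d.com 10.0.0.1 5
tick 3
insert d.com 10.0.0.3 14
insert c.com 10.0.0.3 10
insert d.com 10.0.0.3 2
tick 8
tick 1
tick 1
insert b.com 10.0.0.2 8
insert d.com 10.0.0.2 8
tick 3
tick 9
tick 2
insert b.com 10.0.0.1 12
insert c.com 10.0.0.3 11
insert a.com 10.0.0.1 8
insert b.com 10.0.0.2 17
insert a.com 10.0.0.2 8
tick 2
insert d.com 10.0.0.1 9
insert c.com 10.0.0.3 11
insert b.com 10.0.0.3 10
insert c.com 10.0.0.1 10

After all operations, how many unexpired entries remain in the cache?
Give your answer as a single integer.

Answer: 4

Derivation:
Op 1: tick 7 -> clock=7.
Op 2: tick 1 -> clock=8.
Op 3: insert d.com -> 10.0.0.1 (expiry=8+5=13). clock=8
Op 4: tick 3 -> clock=11.
Op 5: insert d.com -> 10.0.0.3 (expiry=11+14=25). clock=11
Op 6: insert c.com -> 10.0.0.3 (expiry=11+10=21). clock=11
Op 7: insert d.com -> 10.0.0.3 (expiry=11+2=13). clock=11
Op 8: tick 8 -> clock=19. purged={d.com}
Op 9: tick 1 -> clock=20.
Op 10: tick 1 -> clock=21. purged={c.com}
Op 11: insert b.com -> 10.0.0.2 (expiry=21+8=29). clock=21
Op 12: insert d.com -> 10.0.0.2 (expiry=21+8=29). clock=21
Op 13: tick 3 -> clock=24.
Op 14: tick 9 -> clock=33. purged={b.com,d.com}
Op 15: tick 2 -> clock=35.
Op 16: insert b.com -> 10.0.0.1 (expiry=35+12=47). clock=35
Op 17: insert c.com -> 10.0.0.3 (expiry=35+11=46). clock=35
Op 18: insert a.com -> 10.0.0.1 (expiry=35+8=43). clock=35
Op 19: insert b.com -> 10.0.0.2 (expiry=35+17=52). clock=35
Op 20: insert a.com -> 10.0.0.2 (expiry=35+8=43). clock=35
Op 21: tick 2 -> clock=37.
Op 22: insert d.com -> 10.0.0.1 (expiry=37+9=46). clock=37
Op 23: insert c.com -> 10.0.0.3 (expiry=37+11=48). clock=37
Op 24: insert b.com -> 10.0.0.3 (expiry=37+10=47). clock=37
Op 25: insert c.com -> 10.0.0.1 (expiry=37+10=47). clock=37
Final cache (unexpired): {a.com,b.com,c.com,d.com} -> size=4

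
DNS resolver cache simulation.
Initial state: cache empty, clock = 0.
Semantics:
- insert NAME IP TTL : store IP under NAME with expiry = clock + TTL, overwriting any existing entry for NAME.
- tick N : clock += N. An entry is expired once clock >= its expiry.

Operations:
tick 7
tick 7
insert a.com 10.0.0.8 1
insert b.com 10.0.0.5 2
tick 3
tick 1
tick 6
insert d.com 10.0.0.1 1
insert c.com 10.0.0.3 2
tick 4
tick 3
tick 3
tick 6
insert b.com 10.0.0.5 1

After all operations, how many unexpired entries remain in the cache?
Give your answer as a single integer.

Answer: 1

Derivation:
Op 1: tick 7 -> clock=7.
Op 2: tick 7 -> clock=14.
Op 3: insert a.com -> 10.0.0.8 (expiry=14+1=15). clock=14
Op 4: insert b.com -> 10.0.0.5 (expiry=14+2=16). clock=14
Op 5: tick 3 -> clock=17. purged={a.com,b.com}
Op 6: tick 1 -> clock=18.
Op 7: tick 6 -> clock=24.
Op 8: insert d.com -> 10.0.0.1 (expiry=24+1=25). clock=24
Op 9: insert c.com -> 10.0.0.3 (expiry=24+2=26). clock=24
Op 10: tick 4 -> clock=28. purged={c.com,d.com}
Op 11: tick 3 -> clock=31.
Op 12: tick 3 -> clock=34.
Op 13: tick 6 -> clock=40.
Op 14: insert b.com -> 10.0.0.5 (expiry=40+1=41). clock=40
Final cache (unexpired): {b.com} -> size=1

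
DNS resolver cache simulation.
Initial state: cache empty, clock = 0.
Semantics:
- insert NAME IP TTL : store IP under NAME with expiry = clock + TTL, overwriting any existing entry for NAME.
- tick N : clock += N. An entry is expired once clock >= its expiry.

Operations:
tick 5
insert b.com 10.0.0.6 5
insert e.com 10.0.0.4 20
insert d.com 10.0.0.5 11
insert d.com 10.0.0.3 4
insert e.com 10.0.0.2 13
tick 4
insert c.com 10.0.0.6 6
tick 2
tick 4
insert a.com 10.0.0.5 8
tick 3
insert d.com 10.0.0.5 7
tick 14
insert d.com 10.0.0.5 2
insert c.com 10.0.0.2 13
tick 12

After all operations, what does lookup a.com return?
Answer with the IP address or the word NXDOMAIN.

Answer: NXDOMAIN

Derivation:
Op 1: tick 5 -> clock=5.
Op 2: insert b.com -> 10.0.0.6 (expiry=5+5=10). clock=5
Op 3: insert e.com -> 10.0.0.4 (expiry=5+20=25). clock=5
Op 4: insert d.com -> 10.0.0.5 (expiry=5+11=16). clock=5
Op 5: insert d.com -> 10.0.0.3 (expiry=5+4=9). clock=5
Op 6: insert e.com -> 10.0.0.2 (expiry=5+13=18). clock=5
Op 7: tick 4 -> clock=9. purged={d.com}
Op 8: insert c.com -> 10.0.0.6 (expiry=9+6=15). clock=9
Op 9: tick 2 -> clock=11. purged={b.com}
Op 10: tick 4 -> clock=15. purged={c.com}
Op 11: insert a.com -> 10.0.0.5 (expiry=15+8=23). clock=15
Op 12: tick 3 -> clock=18. purged={e.com}
Op 13: insert d.com -> 10.0.0.5 (expiry=18+7=25). clock=18
Op 14: tick 14 -> clock=32. purged={a.com,d.com}
Op 15: insert d.com -> 10.0.0.5 (expiry=32+2=34). clock=32
Op 16: insert c.com -> 10.0.0.2 (expiry=32+13=45). clock=32
Op 17: tick 12 -> clock=44. purged={d.com}
lookup a.com: not in cache (expired or never inserted)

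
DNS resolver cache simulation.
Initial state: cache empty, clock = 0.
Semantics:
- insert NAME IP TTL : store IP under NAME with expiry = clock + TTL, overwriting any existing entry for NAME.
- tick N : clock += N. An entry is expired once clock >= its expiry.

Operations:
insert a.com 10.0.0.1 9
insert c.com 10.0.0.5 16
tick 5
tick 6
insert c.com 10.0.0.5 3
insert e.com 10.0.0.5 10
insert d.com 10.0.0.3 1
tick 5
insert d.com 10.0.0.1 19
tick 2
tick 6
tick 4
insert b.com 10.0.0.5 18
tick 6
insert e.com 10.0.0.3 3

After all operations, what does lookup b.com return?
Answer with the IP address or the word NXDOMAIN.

Op 1: insert a.com -> 10.0.0.1 (expiry=0+9=9). clock=0
Op 2: insert c.com -> 10.0.0.5 (expiry=0+16=16). clock=0
Op 3: tick 5 -> clock=5.
Op 4: tick 6 -> clock=11. purged={a.com}
Op 5: insert c.com -> 10.0.0.5 (expiry=11+3=14). clock=11
Op 6: insert e.com -> 10.0.0.5 (expiry=11+10=21). clock=11
Op 7: insert d.com -> 10.0.0.3 (expiry=11+1=12). clock=11
Op 8: tick 5 -> clock=16. purged={c.com,d.com}
Op 9: insert d.com -> 10.0.0.1 (expiry=16+19=35). clock=16
Op 10: tick 2 -> clock=18.
Op 11: tick 6 -> clock=24. purged={e.com}
Op 12: tick 4 -> clock=28.
Op 13: insert b.com -> 10.0.0.5 (expiry=28+18=46). clock=28
Op 14: tick 6 -> clock=34.
Op 15: insert e.com -> 10.0.0.3 (expiry=34+3=37). clock=34
lookup b.com: present, ip=10.0.0.5 expiry=46 > clock=34

Answer: 10.0.0.5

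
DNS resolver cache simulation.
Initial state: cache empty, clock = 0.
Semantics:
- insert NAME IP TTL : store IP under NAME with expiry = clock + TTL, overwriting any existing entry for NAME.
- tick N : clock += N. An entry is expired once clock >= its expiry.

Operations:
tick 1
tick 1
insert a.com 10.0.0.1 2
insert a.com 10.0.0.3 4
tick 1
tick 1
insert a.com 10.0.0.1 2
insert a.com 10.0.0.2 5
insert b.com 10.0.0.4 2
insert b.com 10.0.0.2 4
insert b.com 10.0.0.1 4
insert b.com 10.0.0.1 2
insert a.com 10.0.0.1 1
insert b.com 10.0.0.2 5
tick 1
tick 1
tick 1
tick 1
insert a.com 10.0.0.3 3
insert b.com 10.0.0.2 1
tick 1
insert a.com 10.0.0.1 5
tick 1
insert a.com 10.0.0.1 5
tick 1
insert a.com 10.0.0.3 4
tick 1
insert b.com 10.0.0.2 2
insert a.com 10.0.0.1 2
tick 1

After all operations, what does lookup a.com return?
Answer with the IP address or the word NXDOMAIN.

Answer: 10.0.0.1

Derivation:
Op 1: tick 1 -> clock=1.
Op 2: tick 1 -> clock=2.
Op 3: insert a.com -> 10.0.0.1 (expiry=2+2=4). clock=2
Op 4: insert a.com -> 10.0.0.3 (expiry=2+4=6). clock=2
Op 5: tick 1 -> clock=3.
Op 6: tick 1 -> clock=4.
Op 7: insert a.com -> 10.0.0.1 (expiry=4+2=6). clock=4
Op 8: insert a.com -> 10.0.0.2 (expiry=4+5=9). clock=4
Op 9: insert b.com -> 10.0.0.4 (expiry=4+2=6). clock=4
Op 10: insert b.com -> 10.0.0.2 (expiry=4+4=8). clock=4
Op 11: insert b.com -> 10.0.0.1 (expiry=4+4=8). clock=4
Op 12: insert b.com -> 10.0.0.1 (expiry=4+2=6). clock=4
Op 13: insert a.com -> 10.0.0.1 (expiry=4+1=5). clock=4
Op 14: insert b.com -> 10.0.0.2 (expiry=4+5=9). clock=4
Op 15: tick 1 -> clock=5. purged={a.com}
Op 16: tick 1 -> clock=6.
Op 17: tick 1 -> clock=7.
Op 18: tick 1 -> clock=8.
Op 19: insert a.com -> 10.0.0.3 (expiry=8+3=11). clock=8
Op 20: insert b.com -> 10.0.0.2 (expiry=8+1=9). clock=8
Op 21: tick 1 -> clock=9. purged={b.com}
Op 22: insert a.com -> 10.0.0.1 (expiry=9+5=14). clock=9
Op 23: tick 1 -> clock=10.
Op 24: insert a.com -> 10.0.0.1 (expiry=10+5=15). clock=10
Op 25: tick 1 -> clock=11.
Op 26: insert a.com -> 10.0.0.3 (expiry=11+4=15). clock=11
Op 27: tick 1 -> clock=12.
Op 28: insert b.com -> 10.0.0.2 (expiry=12+2=14). clock=12
Op 29: insert a.com -> 10.0.0.1 (expiry=12+2=14). clock=12
Op 30: tick 1 -> clock=13.
lookup a.com: present, ip=10.0.0.1 expiry=14 > clock=13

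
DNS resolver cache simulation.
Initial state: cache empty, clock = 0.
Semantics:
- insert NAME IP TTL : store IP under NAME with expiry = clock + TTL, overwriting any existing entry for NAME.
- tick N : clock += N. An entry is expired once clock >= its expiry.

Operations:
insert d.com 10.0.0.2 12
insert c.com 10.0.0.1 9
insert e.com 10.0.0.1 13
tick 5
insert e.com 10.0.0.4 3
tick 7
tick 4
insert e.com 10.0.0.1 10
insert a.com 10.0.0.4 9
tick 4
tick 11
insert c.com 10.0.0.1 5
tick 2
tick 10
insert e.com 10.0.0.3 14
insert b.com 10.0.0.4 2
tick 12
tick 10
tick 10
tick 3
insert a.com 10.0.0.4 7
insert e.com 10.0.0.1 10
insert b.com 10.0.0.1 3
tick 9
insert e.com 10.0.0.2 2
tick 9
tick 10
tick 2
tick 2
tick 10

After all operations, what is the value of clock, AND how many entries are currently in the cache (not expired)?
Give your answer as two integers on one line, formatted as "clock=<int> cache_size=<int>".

Answer: clock=120 cache_size=0

Derivation:
Op 1: insert d.com -> 10.0.0.2 (expiry=0+12=12). clock=0
Op 2: insert c.com -> 10.0.0.1 (expiry=0+9=9). clock=0
Op 3: insert e.com -> 10.0.0.1 (expiry=0+13=13). clock=0
Op 4: tick 5 -> clock=5.
Op 5: insert e.com -> 10.0.0.4 (expiry=5+3=8). clock=5
Op 6: tick 7 -> clock=12. purged={c.com,d.com,e.com}
Op 7: tick 4 -> clock=16.
Op 8: insert e.com -> 10.0.0.1 (expiry=16+10=26). clock=16
Op 9: insert a.com -> 10.0.0.4 (expiry=16+9=25). clock=16
Op 10: tick 4 -> clock=20.
Op 11: tick 11 -> clock=31. purged={a.com,e.com}
Op 12: insert c.com -> 10.0.0.1 (expiry=31+5=36). clock=31
Op 13: tick 2 -> clock=33.
Op 14: tick 10 -> clock=43. purged={c.com}
Op 15: insert e.com -> 10.0.0.3 (expiry=43+14=57). clock=43
Op 16: insert b.com -> 10.0.0.4 (expiry=43+2=45). clock=43
Op 17: tick 12 -> clock=55. purged={b.com}
Op 18: tick 10 -> clock=65. purged={e.com}
Op 19: tick 10 -> clock=75.
Op 20: tick 3 -> clock=78.
Op 21: insert a.com -> 10.0.0.4 (expiry=78+7=85). clock=78
Op 22: insert e.com -> 10.0.0.1 (expiry=78+10=88). clock=78
Op 23: insert b.com -> 10.0.0.1 (expiry=78+3=81). clock=78
Op 24: tick 9 -> clock=87. purged={a.com,b.com}
Op 25: insert e.com -> 10.0.0.2 (expiry=87+2=89). clock=87
Op 26: tick 9 -> clock=96. purged={e.com}
Op 27: tick 10 -> clock=106.
Op 28: tick 2 -> clock=108.
Op 29: tick 2 -> clock=110.
Op 30: tick 10 -> clock=120.
Final clock = 120
Final cache (unexpired): {} -> size=0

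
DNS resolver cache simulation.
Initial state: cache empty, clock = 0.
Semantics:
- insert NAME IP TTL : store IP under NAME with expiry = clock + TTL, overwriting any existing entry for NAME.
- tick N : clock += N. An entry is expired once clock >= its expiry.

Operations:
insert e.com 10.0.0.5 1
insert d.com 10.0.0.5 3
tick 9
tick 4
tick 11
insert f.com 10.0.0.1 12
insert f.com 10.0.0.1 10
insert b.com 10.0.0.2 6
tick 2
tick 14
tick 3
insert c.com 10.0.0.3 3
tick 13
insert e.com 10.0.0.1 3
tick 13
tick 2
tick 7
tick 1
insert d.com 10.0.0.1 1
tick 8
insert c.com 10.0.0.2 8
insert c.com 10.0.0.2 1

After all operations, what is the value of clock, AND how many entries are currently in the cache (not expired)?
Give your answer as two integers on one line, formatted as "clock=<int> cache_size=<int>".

Answer: clock=87 cache_size=1

Derivation:
Op 1: insert e.com -> 10.0.0.5 (expiry=0+1=1). clock=0
Op 2: insert d.com -> 10.0.0.5 (expiry=0+3=3). clock=0
Op 3: tick 9 -> clock=9. purged={d.com,e.com}
Op 4: tick 4 -> clock=13.
Op 5: tick 11 -> clock=24.
Op 6: insert f.com -> 10.0.0.1 (expiry=24+12=36). clock=24
Op 7: insert f.com -> 10.0.0.1 (expiry=24+10=34). clock=24
Op 8: insert b.com -> 10.0.0.2 (expiry=24+6=30). clock=24
Op 9: tick 2 -> clock=26.
Op 10: tick 14 -> clock=40. purged={b.com,f.com}
Op 11: tick 3 -> clock=43.
Op 12: insert c.com -> 10.0.0.3 (expiry=43+3=46). clock=43
Op 13: tick 13 -> clock=56. purged={c.com}
Op 14: insert e.com -> 10.0.0.1 (expiry=56+3=59). clock=56
Op 15: tick 13 -> clock=69. purged={e.com}
Op 16: tick 2 -> clock=71.
Op 17: tick 7 -> clock=78.
Op 18: tick 1 -> clock=79.
Op 19: insert d.com -> 10.0.0.1 (expiry=79+1=80). clock=79
Op 20: tick 8 -> clock=87. purged={d.com}
Op 21: insert c.com -> 10.0.0.2 (expiry=87+8=95). clock=87
Op 22: insert c.com -> 10.0.0.2 (expiry=87+1=88). clock=87
Final clock = 87
Final cache (unexpired): {c.com} -> size=1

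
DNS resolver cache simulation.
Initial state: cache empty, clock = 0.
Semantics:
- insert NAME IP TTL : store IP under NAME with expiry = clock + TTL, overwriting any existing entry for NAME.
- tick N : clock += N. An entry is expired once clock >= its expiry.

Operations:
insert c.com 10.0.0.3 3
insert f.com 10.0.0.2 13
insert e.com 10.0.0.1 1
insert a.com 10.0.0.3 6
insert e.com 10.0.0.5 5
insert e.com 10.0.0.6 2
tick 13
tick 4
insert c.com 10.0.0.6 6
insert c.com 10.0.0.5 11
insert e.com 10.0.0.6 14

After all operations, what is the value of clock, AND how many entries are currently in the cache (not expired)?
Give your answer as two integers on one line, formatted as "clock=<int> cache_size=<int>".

Answer: clock=17 cache_size=2

Derivation:
Op 1: insert c.com -> 10.0.0.3 (expiry=0+3=3). clock=0
Op 2: insert f.com -> 10.0.0.2 (expiry=0+13=13). clock=0
Op 3: insert e.com -> 10.0.0.1 (expiry=0+1=1). clock=0
Op 4: insert a.com -> 10.0.0.3 (expiry=0+6=6). clock=0
Op 5: insert e.com -> 10.0.0.5 (expiry=0+5=5). clock=0
Op 6: insert e.com -> 10.0.0.6 (expiry=0+2=2). clock=0
Op 7: tick 13 -> clock=13. purged={a.com,c.com,e.com,f.com}
Op 8: tick 4 -> clock=17.
Op 9: insert c.com -> 10.0.0.6 (expiry=17+6=23). clock=17
Op 10: insert c.com -> 10.0.0.5 (expiry=17+11=28). clock=17
Op 11: insert e.com -> 10.0.0.6 (expiry=17+14=31). clock=17
Final clock = 17
Final cache (unexpired): {c.com,e.com} -> size=2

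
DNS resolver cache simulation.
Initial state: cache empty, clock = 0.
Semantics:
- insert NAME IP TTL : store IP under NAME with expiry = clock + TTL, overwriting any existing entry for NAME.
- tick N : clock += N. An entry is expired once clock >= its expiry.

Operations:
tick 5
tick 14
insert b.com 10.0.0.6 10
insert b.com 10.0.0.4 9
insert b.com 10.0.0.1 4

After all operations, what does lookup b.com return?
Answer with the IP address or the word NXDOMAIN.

Answer: 10.0.0.1

Derivation:
Op 1: tick 5 -> clock=5.
Op 2: tick 14 -> clock=19.
Op 3: insert b.com -> 10.0.0.6 (expiry=19+10=29). clock=19
Op 4: insert b.com -> 10.0.0.4 (expiry=19+9=28). clock=19
Op 5: insert b.com -> 10.0.0.1 (expiry=19+4=23). clock=19
lookup b.com: present, ip=10.0.0.1 expiry=23 > clock=19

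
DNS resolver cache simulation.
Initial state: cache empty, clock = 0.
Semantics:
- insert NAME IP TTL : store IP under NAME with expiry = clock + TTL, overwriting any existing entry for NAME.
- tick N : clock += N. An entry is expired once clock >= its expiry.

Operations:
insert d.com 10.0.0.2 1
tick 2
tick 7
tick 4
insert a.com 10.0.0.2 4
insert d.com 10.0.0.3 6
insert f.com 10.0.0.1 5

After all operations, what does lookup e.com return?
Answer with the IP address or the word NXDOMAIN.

Answer: NXDOMAIN

Derivation:
Op 1: insert d.com -> 10.0.0.2 (expiry=0+1=1). clock=0
Op 2: tick 2 -> clock=2. purged={d.com}
Op 3: tick 7 -> clock=9.
Op 4: tick 4 -> clock=13.
Op 5: insert a.com -> 10.0.0.2 (expiry=13+4=17). clock=13
Op 6: insert d.com -> 10.0.0.3 (expiry=13+6=19). clock=13
Op 7: insert f.com -> 10.0.0.1 (expiry=13+5=18). clock=13
lookup e.com: not in cache (expired or never inserted)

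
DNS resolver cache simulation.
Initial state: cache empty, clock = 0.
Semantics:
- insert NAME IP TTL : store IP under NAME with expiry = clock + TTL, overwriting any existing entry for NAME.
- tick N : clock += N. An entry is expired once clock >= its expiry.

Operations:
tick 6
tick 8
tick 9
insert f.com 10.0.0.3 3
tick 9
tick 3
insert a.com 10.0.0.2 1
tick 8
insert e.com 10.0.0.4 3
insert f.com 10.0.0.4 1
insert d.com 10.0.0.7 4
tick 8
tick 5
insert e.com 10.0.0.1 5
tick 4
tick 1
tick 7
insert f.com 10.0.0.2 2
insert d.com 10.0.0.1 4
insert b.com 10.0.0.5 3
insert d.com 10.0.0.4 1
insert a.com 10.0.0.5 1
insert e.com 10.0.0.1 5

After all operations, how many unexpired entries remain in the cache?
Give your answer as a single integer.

Answer: 5

Derivation:
Op 1: tick 6 -> clock=6.
Op 2: tick 8 -> clock=14.
Op 3: tick 9 -> clock=23.
Op 4: insert f.com -> 10.0.0.3 (expiry=23+3=26). clock=23
Op 5: tick 9 -> clock=32. purged={f.com}
Op 6: tick 3 -> clock=35.
Op 7: insert a.com -> 10.0.0.2 (expiry=35+1=36). clock=35
Op 8: tick 8 -> clock=43. purged={a.com}
Op 9: insert e.com -> 10.0.0.4 (expiry=43+3=46). clock=43
Op 10: insert f.com -> 10.0.0.4 (expiry=43+1=44). clock=43
Op 11: insert d.com -> 10.0.0.7 (expiry=43+4=47). clock=43
Op 12: tick 8 -> clock=51. purged={d.com,e.com,f.com}
Op 13: tick 5 -> clock=56.
Op 14: insert e.com -> 10.0.0.1 (expiry=56+5=61). clock=56
Op 15: tick 4 -> clock=60.
Op 16: tick 1 -> clock=61. purged={e.com}
Op 17: tick 7 -> clock=68.
Op 18: insert f.com -> 10.0.0.2 (expiry=68+2=70). clock=68
Op 19: insert d.com -> 10.0.0.1 (expiry=68+4=72). clock=68
Op 20: insert b.com -> 10.0.0.5 (expiry=68+3=71). clock=68
Op 21: insert d.com -> 10.0.0.4 (expiry=68+1=69). clock=68
Op 22: insert a.com -> 10.0.0.5 (expiry=68+1=69). clock=68
Op 23: insert e.com -> 10.0.0.1 (expiry=68+5=73). clock=68
Final cache (unexpired): {a.com,b.com,d.com,e.com,f.com} -> size=5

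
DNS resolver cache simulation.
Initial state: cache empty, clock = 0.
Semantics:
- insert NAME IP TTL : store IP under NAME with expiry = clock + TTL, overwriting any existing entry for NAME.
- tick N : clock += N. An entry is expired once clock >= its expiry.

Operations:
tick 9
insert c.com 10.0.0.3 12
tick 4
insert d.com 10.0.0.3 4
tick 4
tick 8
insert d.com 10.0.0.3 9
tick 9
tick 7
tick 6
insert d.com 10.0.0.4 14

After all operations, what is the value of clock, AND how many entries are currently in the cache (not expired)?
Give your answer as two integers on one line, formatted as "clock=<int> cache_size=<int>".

Answer: clock=47 cache_size=1

Derivation:
Op 1: tick 9 -> clock=9.
Op 2: insert c.com -> 10.0.0.3 (expiry=9+12=21). clock=9
Op 3: tick 4 -> clock=13.
Op 4: insert d.com -> 10.0.0.3 (expiry=13+4=17). clock=13
Op 5: tick 4 -> clock=17. purged={d.com}
Op 6: tick 8 -> clock=25. purged={c.com}
Op 7: insert d.com -> 10.0.0.3 (expiry=25+9=34). clock=25
Op 8: tick 9 -> clock=34. purged={d.com}
Op 9: tick 7 -> clock=41.
Op 10: tick 6 -> clock=47.
Op 11: insert d.com -> 10.0.0.4 (expiry=47+14=61). clock=47
Final clock = 47
Final cache (unexpired): {d.com} -> size=1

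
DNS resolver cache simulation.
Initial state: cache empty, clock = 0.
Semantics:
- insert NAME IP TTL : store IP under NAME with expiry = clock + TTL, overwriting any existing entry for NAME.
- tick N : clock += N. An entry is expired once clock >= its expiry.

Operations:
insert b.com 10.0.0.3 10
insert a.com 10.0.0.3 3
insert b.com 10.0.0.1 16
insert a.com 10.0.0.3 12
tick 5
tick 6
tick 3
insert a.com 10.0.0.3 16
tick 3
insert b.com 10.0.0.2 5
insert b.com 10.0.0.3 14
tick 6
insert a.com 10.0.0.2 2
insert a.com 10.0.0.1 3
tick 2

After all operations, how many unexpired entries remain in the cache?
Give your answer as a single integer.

Answer: 2

Derivation:
Op 1: insert b.com -> 10.0.0.3 (expiry=0+10=10). clock=0
Op 2: insert a.com -> 10.0.0.3 (expiry=0+3=3). clock=0
Op 3: insert b.com -> 10.0.0.1 (expiry=0+16=16). clock=0
Op 4: insert a.com -> 10.0.0.3 (expiry=0+12=12). clock=0
Op 5: tick 5 -> clock=5.
Op 6: tick 6 -> clock=11.
Op 7: tick 3 -> clock=14. purged={a.com}
Op 8: insert a.com -> 10.0.0.3 (expiry=14+16=30). clock=14
Op 9: tick 3 -> clock=17. purged={b.com}
Op 10: insert b.com -> 10.0.0.2 (expiry=17+5=22). clock=17
Op 11: insert b.com -> 10.0.0.3 (expiry=17+14=31). clock=17
Op 12: tick 6 -> clock=23.
Op 13: insert a.com -> 10.0.0.2 (expiry=23+2=25). clock=23
Op 14: insert a.com -> 10.0.0.1 (expiry=23+3=26). clock=23
Op 15: tick 2 -> clock=25.
Final cache (unexpired): {a.com,b.com} -> size=2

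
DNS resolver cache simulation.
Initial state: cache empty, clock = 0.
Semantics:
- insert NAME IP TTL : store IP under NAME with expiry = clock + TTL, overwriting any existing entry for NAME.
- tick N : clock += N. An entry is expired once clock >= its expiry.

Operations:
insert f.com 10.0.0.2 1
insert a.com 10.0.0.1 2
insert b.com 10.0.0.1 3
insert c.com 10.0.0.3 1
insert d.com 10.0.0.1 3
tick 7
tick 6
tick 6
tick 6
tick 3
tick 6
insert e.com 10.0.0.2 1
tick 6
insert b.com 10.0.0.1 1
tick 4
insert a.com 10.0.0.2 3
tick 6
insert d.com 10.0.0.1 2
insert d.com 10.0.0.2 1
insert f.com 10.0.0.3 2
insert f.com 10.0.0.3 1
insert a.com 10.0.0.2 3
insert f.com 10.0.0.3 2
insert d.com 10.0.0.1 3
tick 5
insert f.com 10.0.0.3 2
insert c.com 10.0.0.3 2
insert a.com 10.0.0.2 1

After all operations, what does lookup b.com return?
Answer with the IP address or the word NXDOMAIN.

Op 1: insert f.com -> 10.0.0.2 (expiry=0+1=1). clock=0
Op 2: insert a.com -> 10.0.0.1 (expiry=0+2=2). clock=0
Op 3: insert b.com -> 10.0.0.1 (expiry=0+3=3). clock=0
Op 4: insert c.com -> 10.0.0.3 (expiry=0+1=1). clock=0
Op 5: insert d.com -> 10.0.0.1 (expiry=0+3=3). clock=0
Op 6: tick 7 -> clock=7. purged={a.com,b.com,c.com,d.com,f.com}
Op 7: tick 6 -> clock=13.
Op 8: tick 6 -> clock=19.
Op 9: tick 6 -> clock=25.
Op 10: tick 3 -> clock=28.
Op 11: tick 6 -> clock=34.
Op 12: insert e.com -> 10.0.0.2 (expiry=34+1=35). clock=34
Op 13: tick 6 -> clock=40. purged={e.com}
Op 14: insert b.com -> 10.0.0.1 (expiry=40+1=41). clock=40
Op 15: tick 4 -> clock=44. purged={b.com}
Op 16: insert a.com -> 10.0.0.2 (expiry=44+3=47). clock=44
Op 17: tick 6 -> clock=50. purged={a.com}
Op 18: insert d.com -> 10.0.0.1 (expiry=50+2=52). clock=50
Op 19: insert d.com -> 10.0.0.2 (expiry=50+1=51). clock=50
Op 20: insert f.com -> 10.0.0.3 (expiry=50+2=52). clock=50
Op 21: insert f.com -> 10.0.0.3 (expiry=50+1=51). clock=50
Op 22: insert a.com -> 10.0.0.2 (expiry=50+3=53). clock=50
Op 23: insert f.com -> 10.0.0.3 (expiry=50+2=52). clock=50
Op 24: insert d.com -> 10.0.0.1 (expiry=50+3=53). clock=50
Op 25: tick 5 -> clock=55. purged={a.com,d.com,f.com}
Op 26: insert f.com -> 10.0.0.3 (expiry=55+2=57). clock=55
Op 27: insert c.com -> 10.0.0.3 (expiry=55+2=57). clock=55
Op 28: insert a.com -> 10.0.0.2 (expiry=55+1=56). clock=55
lookup b.com: not in cache (expired or never inserted)

Answer: NXDOMAIN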